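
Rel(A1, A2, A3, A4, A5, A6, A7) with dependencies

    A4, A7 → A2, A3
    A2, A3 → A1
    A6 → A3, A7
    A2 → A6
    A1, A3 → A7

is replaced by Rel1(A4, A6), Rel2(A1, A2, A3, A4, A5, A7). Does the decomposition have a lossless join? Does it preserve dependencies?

lossy and not dependency-preserving

Lossless test: (A4)⁺ = {A4}, which is a superkey of neither fragment — lossy.
Dependency preservation: the restricted closure of {A6} across the fragments never reaches {A3, A7}, so A6 → A3, A7 cannot be enforced without a join — not preserved.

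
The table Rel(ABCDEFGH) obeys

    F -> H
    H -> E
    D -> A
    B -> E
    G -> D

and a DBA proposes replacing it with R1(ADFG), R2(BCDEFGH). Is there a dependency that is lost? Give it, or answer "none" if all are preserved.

F → H lies within R2.
H → E lies within R2.
D → A lies within R1.
B → E lies within R2.
G → D lies within R1.
Every dependency is enforceable on the fragments, so the decomposition is dependency-preserving.

none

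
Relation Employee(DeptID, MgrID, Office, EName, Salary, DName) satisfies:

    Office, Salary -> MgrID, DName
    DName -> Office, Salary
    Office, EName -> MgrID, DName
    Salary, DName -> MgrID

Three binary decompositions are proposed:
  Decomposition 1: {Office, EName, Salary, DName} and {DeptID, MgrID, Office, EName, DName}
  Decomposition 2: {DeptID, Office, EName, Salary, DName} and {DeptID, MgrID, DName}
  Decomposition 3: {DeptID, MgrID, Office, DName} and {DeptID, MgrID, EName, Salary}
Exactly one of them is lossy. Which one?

Decomposition 1: common = {Office, EName, DName}, closure = {MgrID, Office, EName, Salary, DName} → lossless.
Decomposition 2: common = {DeptID, DName}, closure = {DeptID, MgrID, Office, Salary, DName} → lossless.
Decomposition 3: common = {DeptID, MgrID}, closure = {DeptID, MgrID} → lossy.

Decomposition 3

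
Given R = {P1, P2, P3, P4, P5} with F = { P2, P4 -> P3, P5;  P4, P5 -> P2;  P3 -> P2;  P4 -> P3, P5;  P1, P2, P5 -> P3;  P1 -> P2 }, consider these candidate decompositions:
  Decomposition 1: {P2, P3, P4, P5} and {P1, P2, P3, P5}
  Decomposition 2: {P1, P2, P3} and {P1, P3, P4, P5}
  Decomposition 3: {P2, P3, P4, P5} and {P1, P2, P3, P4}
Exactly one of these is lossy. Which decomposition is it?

Decomposition 1: common = {P2, P3, P5}, closure = {P2, P3, P5} → lossy.
Decomposition 2: common = {P1, P3}, closure = {P1, P2, P3} → lossless.
Decomposition 3: common = {P2, P3, P4}, closure = {P2, P3, P4, P5} → lossless.

Decomposition 1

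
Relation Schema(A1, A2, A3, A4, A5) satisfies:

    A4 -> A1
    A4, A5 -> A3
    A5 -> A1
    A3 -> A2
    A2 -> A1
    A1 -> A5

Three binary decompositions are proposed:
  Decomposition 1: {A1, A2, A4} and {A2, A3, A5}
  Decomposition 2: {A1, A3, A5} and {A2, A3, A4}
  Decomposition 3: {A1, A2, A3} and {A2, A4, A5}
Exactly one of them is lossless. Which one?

Decomposition 2

Decomposition 1: common = {A2}, closure = {A1, A2, A5} → lossy.
Decomposition 2: common = {A3}, closure = {A1, A2, A3, A5} → lossless.
Decomposition 3: common = {A2}, closure = {A1, A2, A5} → lossy.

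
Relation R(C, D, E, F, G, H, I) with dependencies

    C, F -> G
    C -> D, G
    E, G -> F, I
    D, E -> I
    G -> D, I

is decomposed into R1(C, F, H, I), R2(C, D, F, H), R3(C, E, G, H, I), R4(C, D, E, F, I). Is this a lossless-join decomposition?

Yes

Chase test. Columns are C, D, E, F, G, H, I; row i has aⱼ where attribute j ∈ Ri, else bᵢⱼ.
Initial tableau (one row per fragment):
  row 1: a1 b12 b13 a4 b15 a6 a7
  row 2: a1 a2 b23 a4 b25 a6 b27
  row 3: a1 b32 a3 b34 a5 a6 a7
  row 4: a1 a2 a3 a4 b45 b46 a7
Rows 1 and 2 agree on C, F; apply C, F→G and equate their G entries.
Rows 1 and 4 agree on C, F; apply C, F→G and equate their G entries.
Rows 1 and 2 agree on C; apply C→D, G and equate their D, G entries.
Rows 1 and 3 agree on C; apply C→D, G and equate their D, G entries.
Rows 3 and 4 agree on E, G; apply E, G→F, I and equate their F, I entries.
Rows 1 and 2 agree on G; apply G→D, I and equate their D, I entries.
Row 3 is now all distinguished symbols — the join is lossless.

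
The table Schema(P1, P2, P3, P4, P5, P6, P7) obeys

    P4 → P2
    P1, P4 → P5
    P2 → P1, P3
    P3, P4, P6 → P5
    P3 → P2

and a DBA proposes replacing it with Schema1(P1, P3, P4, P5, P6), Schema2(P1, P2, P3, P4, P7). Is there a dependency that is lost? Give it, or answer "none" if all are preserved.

P4 → P2 lies within Schema2.
P1, P4 → P5 lies within Schema1.
P2 → P1, P3 lies within Schema2.
P3, P4, P6 → P5 lies within Schema1.
P3 → P2 lies within Schema2.
Every dependency is enforceable on the fragments, so the decomposition is dependency-preserving.

none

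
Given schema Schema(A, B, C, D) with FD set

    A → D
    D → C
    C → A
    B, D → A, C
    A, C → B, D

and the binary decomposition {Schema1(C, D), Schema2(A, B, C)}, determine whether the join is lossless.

Yes

Common attributes: Schema1 ∩ Schema2 = {C}.
Closure of {C}: C → A applies, adding A; A, C → B, D applies, adding B, D. So (C)⁺ = {A, B, C, D}.
This closure contains every attribute of Schema1, so Schema1 ∩ Schema2 → Schema1. The join is lossless.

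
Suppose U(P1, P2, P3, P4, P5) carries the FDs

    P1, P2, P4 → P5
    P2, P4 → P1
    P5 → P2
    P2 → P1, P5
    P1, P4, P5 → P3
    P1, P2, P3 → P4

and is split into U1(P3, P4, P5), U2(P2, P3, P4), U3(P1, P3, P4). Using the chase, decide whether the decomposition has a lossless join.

Chase test. Columns are P1, P2, P3, P4, P5; row i has aⱼ where attribute j ∈ Ui, else bᵢⱼ.
Initial tableau (one row per fragment):
  row 1: b11 b12 a3 a4 a5
  row 2: b21 a2 a3 a4 b25
  row 3: a1 b32 a3 a4 b35
No row becomes fully distinguished — the join is lossy.

No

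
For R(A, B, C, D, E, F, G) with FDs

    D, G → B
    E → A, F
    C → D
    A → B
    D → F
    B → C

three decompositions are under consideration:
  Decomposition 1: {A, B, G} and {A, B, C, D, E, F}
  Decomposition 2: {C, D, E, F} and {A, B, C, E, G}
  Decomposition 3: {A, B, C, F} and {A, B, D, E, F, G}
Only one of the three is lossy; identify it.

Decomposition 1

Decomposition 1: common = {A, B}, closure = {A, B, C, D, F} → lossy.
Decomposition 2: common = {C, E}, closure = {A, B, C, D, E, F} → lossless.
Decomposition 3: common = {A, B, F}, closure = {A, B, C, D, F} → lossless.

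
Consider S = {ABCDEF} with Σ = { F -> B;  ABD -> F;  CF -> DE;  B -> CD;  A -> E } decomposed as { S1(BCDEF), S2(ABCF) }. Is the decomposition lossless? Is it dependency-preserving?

Lossless test: (BCF)⁺ = {BCDEF}, which contains all of one fragment — lossless.
Dependency preservation: the restricted closure of {A} across the fragments never reaches {E}, so A → E cannot be enforced without a join — not preserved.

lossless but not dependency-preserving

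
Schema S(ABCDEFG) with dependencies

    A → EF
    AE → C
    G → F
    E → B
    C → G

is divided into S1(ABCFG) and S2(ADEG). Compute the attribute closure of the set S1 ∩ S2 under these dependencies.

ABCEFG

S1 ∩ S2 = {AG}.
A → EF applies, adding EF
AE → C applies, adding C
E → B applies, adding B
Closure: {ABCEFG}.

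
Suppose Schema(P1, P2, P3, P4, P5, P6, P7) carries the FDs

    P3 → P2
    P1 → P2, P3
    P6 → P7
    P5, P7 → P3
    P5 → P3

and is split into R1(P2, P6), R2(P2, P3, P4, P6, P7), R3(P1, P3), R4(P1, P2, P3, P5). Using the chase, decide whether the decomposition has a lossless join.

Chase test. Columns are P1, P2, P3, P4, P5, P6, P7; row i has aⱼ where attribute j ∈ Ri, else bᵢⱼ.
Initial tableau (one row per fragment):
  row 1: b11 a2 b13 b14 b15 a6 b17
  row 2: b21 a2 a3 a4 b25 a6 a7
  row 3: a1 b32 a3 b34 b35 b36 b37
  row 4: a1 a2 a3 b44 a5 b46 b47
Rows 2 and 3 agree on P3; apply P3→P2 and equate their P2 entries.
Rows 1 and 2 agree on P6; apply P6→P7 and equate their P7 entries.
No row becomes fully distinguished — the join is lossy.

No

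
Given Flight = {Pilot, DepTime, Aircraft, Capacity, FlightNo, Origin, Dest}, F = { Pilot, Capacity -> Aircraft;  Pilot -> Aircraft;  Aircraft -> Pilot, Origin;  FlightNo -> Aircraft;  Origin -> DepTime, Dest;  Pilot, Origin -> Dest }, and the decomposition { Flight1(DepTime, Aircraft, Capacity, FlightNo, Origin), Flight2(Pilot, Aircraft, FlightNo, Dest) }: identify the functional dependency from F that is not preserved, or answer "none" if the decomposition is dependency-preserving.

Origin -> DepTime, Dest

Check Origin → DepTime, Dest: no single fragment contains all of {DepTime, Origin, Dest}, and the restricted closure of {Origin} across the fragments never reaches {DepTime, Dest}.
Pilot, Capacity → Aircraft is preserved.
Pilot → Aircraft is preserved.
Aircraft → Pilot, Origin is preserved.
FlightNo → Aircraft is preserved.
Pilot, Origin → Dest is preserved.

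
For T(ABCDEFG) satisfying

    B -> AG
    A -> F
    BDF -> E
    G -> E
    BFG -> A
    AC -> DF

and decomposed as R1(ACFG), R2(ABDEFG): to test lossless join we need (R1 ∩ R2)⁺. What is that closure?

R1 ∩ R2 = {AFG}.
G → E applies, adding E
Closure: {AEFG}.

AEFG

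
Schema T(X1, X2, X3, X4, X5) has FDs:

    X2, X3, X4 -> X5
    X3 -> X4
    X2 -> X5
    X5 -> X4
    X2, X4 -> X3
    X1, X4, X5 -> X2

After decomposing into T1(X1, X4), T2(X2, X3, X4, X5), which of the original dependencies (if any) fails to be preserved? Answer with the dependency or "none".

X1, X4, X5 -> X2

Check X1, X4, X5 → X2: no single fragment contains all of {X1, X2, X4, X5}, and the restricted closure of {X1, X4, X5} across the fragments never reaches {X2}.
X2, X3, X4 → X5 is preserved.
X3 → X4 is preserved.
X2 → X5 is preserved.
X5 → X4 is preserved.
X2, X4 → X3 is preserved.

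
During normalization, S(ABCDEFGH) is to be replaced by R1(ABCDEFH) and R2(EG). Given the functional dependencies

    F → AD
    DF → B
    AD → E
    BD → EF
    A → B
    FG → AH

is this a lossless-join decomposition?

No

Common attributes: R1 ∩ R2 = {E}.
No dependency enlarges {E}, so (E)⁺ = {E}.
The closure contains neither all of R1 = {ABCDEFH} nor all of R2 = {EG}, so the common attributes are not a superkey of either fragment. The join is lossy.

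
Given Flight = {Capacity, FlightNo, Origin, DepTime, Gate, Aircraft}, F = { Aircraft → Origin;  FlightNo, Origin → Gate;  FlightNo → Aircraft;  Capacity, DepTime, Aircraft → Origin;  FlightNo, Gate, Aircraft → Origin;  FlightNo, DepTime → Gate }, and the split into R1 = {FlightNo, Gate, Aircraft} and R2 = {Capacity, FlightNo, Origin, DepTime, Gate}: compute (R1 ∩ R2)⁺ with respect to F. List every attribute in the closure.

FlightNo, Origin, Gate, Aircraft

R1 ∩ R2 = {FlightNo, Gate}.
FlightNo → Aircraft applies, adding Aircraft
FlightNo, Gate, Aircraft → Origin applies, adding Origin
Closure: {FlightNo, Origin, Gate, Aircraft}.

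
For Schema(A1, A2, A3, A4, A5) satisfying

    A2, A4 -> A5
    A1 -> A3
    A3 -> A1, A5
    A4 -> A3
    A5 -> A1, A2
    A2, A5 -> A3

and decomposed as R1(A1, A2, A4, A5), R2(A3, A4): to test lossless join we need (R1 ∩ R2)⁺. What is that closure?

R1 ∩ R2 = {A4}.
A4 → A3 applies, adding A3
A3 → A1, A5 applies, adding A1, A5
A5 → A1, A2 applies, adding A2
Closure: {A1, A2, A3, A4, A5}.

A1, A2, A3, A4, A5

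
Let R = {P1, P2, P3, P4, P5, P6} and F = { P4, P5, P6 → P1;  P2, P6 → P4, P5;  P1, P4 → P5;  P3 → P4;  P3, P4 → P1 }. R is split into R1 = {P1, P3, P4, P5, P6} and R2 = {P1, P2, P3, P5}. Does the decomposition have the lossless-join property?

No

Common attributes: R1 ∩ R2 = {P1, P3, P5}.
Closure of {P1, P3, P5}: P3 → P4 applies, adding P4. So (P1, P3, P5)⁺ = {P1, P3, P4, P5}.
The closure contains neither all of R1 = {P1, P3, P4, P5, P6} nor all of R2 = {P1, P2, P3, P5}, so the common attributes are not a superkey of either fragment. The join is lossy.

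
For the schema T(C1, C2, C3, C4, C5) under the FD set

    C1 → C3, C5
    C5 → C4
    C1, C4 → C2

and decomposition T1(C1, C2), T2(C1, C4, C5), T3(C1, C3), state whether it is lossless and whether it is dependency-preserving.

lossless and dependency-preserving

Lossless test (chase): Rows 1 and 2 agree on C1; apply C1→C3, C5 and equate their C3, C5 entries. Rows 1 and 3 agree on C1; apply C1→C3, C5 and equate their C3, C5 entries. Rows 1 and 2 agree on C5; apply C5→C4 and equate their C4 entries. Rows 1 and 3 agree on C5; apply C5→C4 and equate their C4 entries. Rows 1 and 2 agree on C1, C4; apply C1, C4→C2 and equate their C2 entries. Rows 1 and 3 agree on C1, C4; apply C1, C4→C2 and equate their C2 entries. Row 1 is now all distinguished symbols — the join is lossless.
Dependency preservation: C1 → C3, C5; C1, C4 → C2 are not contained in any single fragment, but the restricted closure of each left-hand side across the fragments still reaches the right-hand side; the remaining FDs each lie inside some fragment. All dependencies are preserved.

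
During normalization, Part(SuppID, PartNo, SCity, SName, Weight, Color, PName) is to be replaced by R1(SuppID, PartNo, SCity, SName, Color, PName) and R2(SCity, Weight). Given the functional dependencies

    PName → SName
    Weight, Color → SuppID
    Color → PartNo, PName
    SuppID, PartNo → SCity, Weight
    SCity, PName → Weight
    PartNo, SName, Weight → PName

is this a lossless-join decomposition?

No

Common attributes: R1 ∩ R2 = {SCity}.
No dependency enlarges {SCity}, so (SCity)⁺ = {SCity}.
The closure contains neither all of R1 = {SuppID, PartNo, SCity, SName, Color, PName} nor all of R2 = {SCity, Weight}, so the common attributes are not a superkey of either fragment. The join is lossy.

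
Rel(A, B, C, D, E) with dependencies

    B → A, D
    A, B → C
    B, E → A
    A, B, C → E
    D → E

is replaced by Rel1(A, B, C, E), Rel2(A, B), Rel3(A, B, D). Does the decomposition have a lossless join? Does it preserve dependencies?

Lossless test (chase): Rows 1 and 2 agree on B; apply B→A, D and equate their A, D entries. Rows 1 and 3 agree on B; apply B→A, D and equate their A, D entries. Rows 1 and 2 agree on A, B; apply A, B→C and equate their C entries. Rows 1 and 3 agree on A, B; apply A, B→C and equate their C entries. Rows 1 and 2 agree on A, B, C; apply A, B, C→E and equate their E entries. Rows 1 and 3 agree on A, B, C; apply A, B, C→E and equate their E entries. Row 1 is now all distinguished symbols — the join is lossless.
Dependency preservation: the restricted closure of {D} across the fragments never reaches {E}, so D → E cannot be enforced without a join — not preserved.

lossless but not dependency-preserving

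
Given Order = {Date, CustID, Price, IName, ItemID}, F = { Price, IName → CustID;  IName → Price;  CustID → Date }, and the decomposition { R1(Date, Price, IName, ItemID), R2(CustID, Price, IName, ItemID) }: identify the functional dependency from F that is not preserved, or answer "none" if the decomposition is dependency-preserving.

Check CustID → Date: no single fragment contains all of {Date, CustID}, and the restricted closure of {CustID} across the fragments never reaches {Date}.
Price, IName → CustID is preserved.
IName → Price is preserved.

CustID → Date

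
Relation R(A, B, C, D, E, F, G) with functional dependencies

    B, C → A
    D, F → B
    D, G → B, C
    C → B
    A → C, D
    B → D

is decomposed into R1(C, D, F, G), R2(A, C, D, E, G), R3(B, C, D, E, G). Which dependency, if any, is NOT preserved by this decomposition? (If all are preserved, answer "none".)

D, F → B

Check D, F → B: no single fragment contains all of {B, D, F}, and the restricted closure of {D, F} across the fragments never reaches {B}.
B, C → A is preserved.
D, G → B, C is preserved.
C → B is preserved.
A → C, D is preserved.
B → D is preserved.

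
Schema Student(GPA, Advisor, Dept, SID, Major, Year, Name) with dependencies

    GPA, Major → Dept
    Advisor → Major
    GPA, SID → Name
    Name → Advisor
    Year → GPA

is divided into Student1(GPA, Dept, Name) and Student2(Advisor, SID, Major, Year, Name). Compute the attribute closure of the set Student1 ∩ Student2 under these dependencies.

Student1 ∩ Student2 = {Name}.
Name → Advisor applies, adding Advisor
Advisor → Major applies, adding Major
Closure: {Advisor, Major, Name}.

Advisor, Major, Name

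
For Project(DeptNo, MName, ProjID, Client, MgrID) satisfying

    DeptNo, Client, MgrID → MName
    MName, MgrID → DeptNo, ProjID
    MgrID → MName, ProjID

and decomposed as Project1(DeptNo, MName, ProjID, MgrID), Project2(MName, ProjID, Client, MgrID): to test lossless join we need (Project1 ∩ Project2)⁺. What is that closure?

DeptNo, MName, ProjID, MgrID

Project1 ∩ Project2 = {MName, ProjID, MgrID}.
MName, MgrID → DeptNo, ProjID applies, adding DeptNo
Closure: {DeptNo, MName, ProjID, MgrID}.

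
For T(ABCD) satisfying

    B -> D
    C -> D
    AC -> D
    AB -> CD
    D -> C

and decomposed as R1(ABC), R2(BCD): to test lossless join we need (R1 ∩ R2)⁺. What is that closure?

BCD

R1 ∩ R2 = {BC}.
B → D applies, adding D
Closure: {BCD}.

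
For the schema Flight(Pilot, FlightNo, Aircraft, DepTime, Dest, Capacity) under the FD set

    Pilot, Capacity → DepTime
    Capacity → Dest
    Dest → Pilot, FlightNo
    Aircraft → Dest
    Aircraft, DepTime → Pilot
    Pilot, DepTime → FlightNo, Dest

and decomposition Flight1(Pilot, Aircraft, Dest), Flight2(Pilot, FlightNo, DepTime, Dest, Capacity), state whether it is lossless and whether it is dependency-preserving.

lossy but dependency-preserving

Lossless test: (Pilot, Dest)⁺ = {Pilot, FlightNo, Dest}, which is a superkey of neither fragment — lossy.
Dependency preservation: Aircraft, DepTime → Pilot is not contained in any single fragment, but the restricted closure of its left-hand side across the fragments still reaches the right-hand side; the remaining FDs each lie inside some fragment. All dependencies are preserved.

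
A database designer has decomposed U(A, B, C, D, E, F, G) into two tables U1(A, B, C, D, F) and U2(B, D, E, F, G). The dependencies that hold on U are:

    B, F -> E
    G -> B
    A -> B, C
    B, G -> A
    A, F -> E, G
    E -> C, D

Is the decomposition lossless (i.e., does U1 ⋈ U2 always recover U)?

Common attributes: U1 ∩ U2 = {B, D, F}.
Closure of {B, D, F}: B, F → E applies, adding E; E → C, D applies, adding C. So (B, D, F)⁺ = {B, C, D, E, F}.
The closure contains neither all of U1 = {A, B, C, D, F} nor all of U2 = {B, D, E, F, G}, so the common attributes are not a superkey of either fragment. The join is lossy.

No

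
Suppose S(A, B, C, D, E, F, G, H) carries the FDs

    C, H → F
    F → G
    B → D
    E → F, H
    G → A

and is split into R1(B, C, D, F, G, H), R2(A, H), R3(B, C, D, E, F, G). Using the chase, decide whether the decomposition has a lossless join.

No

Chase test. Columns are A, B, C, D, E, F, G, H; row i has aⱼ where attribute j ∈ Ri, else bᵢⱼ.
Initial tableau (one row per fragment):
  row 1: b11 a2 a3 a4 b15 a6 a7 a8
  row 2: a1 b22 b23 b24 b25 b26 b27 a8
  row 3: b31 a2 a3 a4 a5 a6 a7 b38
Rows 1 and 3 agree on G; apply G→A and equate their A entries.
No row becomes fully distinguished — the join is lossy.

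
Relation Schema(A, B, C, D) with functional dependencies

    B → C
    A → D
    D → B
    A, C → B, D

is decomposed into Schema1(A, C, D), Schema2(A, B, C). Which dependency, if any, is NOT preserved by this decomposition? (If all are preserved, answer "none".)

D → B

Check D → B: no single fragment contains all of {B, D}, and the restricted closure of {D} across the fragments never reaches {B}.
B → C is preserved.
A → D is preserved.
A, C → B, D is preserved.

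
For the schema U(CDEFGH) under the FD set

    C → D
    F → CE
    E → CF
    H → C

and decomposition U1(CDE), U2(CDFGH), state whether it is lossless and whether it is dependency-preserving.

Lossless test: (CD)⁺ = {CD}, which is a superkey of neither fragment — lossy.
Dependency preservation: the restricted closure of {F} across the fragments never reaches {CE}, so F → CE cannot be enforced without a join — not preserved.

lossy and not dependency-preserving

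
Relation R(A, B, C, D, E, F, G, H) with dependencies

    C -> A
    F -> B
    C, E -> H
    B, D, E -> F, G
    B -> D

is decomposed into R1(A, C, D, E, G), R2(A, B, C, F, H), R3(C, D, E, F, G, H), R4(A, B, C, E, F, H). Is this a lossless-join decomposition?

Chase test. Columns are A, B, C, D, E, F, G, H; row i has aⱼ where attribute j ∈ Ri, else bᵢⱼ.
Initial tableau (one row per fragment):
  row 1: a1 b12 a3 a4 a5 b16 a7 b18
  row 2: a1 a2 a3 b24 b25 a6 b27 a8
  row 3: b31 b32 a3 a4 a5 a6 a7 a8
  row 4: a1 a2 a3 b44 a5 a6 b47 a8
Rows 1 and 3 agree on C; apply C→A and equate their A entries.
Rows 2 and 3 agree on F; apply F→B and equate their B entries.
Rows 1 and 3 agree on C, E; apply C, E→H and equate their H entries.
Rows 2 and 3 agree on B; apply B→D and equate their D entries.
Rows 2 and 4 agree on B; apply B→D and equate their D entries.
Rows 3 and 4 agree on B, D, E; apply B, D, E→F, G and equate their F, G entries.
Row 3 is now all distinguished symbols — the join is lossless.

Yes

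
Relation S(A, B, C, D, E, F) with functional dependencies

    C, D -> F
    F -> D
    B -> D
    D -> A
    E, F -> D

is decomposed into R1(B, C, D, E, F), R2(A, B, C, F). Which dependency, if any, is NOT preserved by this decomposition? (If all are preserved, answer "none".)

D -> A

Check D → A: no single fragment contains all of {A, D}, and the restricted closure of {D} across the fragments never reaches {A}.
C, D → F is preserved.
F → D is preserved.
B → D is preserved.
E, F → D is preserved.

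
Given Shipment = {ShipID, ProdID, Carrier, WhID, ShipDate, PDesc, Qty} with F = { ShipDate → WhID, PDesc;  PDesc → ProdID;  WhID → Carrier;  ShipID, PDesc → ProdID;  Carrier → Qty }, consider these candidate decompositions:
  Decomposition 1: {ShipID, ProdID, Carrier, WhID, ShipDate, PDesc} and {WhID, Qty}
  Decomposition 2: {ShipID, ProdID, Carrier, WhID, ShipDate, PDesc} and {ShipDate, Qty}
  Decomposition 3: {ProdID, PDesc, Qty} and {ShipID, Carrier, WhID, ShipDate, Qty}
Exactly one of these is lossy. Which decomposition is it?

Decomposition 3

Decomposition 1: common = {WhID}, closure = {Carrier, WhID, Qty} → lossless.
Decomposition 2: common = {ShipDate}, closure = {ProdID, Carrier, WhID, ShipDate, PDesc, Qty} → lossless.
Decomposition 3: common = {Qty}, closure = {Qty} → lossy.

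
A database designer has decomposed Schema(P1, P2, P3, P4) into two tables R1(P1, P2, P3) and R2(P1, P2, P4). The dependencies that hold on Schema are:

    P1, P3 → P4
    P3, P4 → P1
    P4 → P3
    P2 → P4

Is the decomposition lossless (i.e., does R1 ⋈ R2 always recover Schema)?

Common attributes: R1 ∩ R2 = {P1, P2}.
Closure of {P1, P2}: P2 → P4 applies, adding P4; P4 → P3 applies, adding P3. So (P1, P2)⁺ = {P1, P2, P3, P4}.
This closure contains every attribute of R1, so R1 ∩ R2 → R1. The join is lossless.

Yes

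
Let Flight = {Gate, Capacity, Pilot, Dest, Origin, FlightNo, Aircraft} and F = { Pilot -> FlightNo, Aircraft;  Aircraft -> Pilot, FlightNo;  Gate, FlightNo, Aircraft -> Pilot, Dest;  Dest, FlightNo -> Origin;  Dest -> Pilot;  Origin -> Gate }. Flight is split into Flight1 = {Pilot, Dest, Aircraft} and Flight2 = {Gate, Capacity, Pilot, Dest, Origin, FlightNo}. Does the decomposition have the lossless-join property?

Yes

Common attributes: Flight1 ∩ Flight2 = {Pilot, Dest}.
Closure of {Pilot, Dest}: Pilot → FlightNo, Aircraft applies, adding FlightNo, Aircraft; Dest, FlightNo → Origin applies, adding Origin; Origin → Gate applies, adding Gate. So (Pilot, Dest)⁺ = {Gate, Pilot, Dest, Origin, FlightNo, Aircraft}.
This closure contains every attribute of Flight1, so Flight1 ∩ Flight2 → Flight1. The join is lossless.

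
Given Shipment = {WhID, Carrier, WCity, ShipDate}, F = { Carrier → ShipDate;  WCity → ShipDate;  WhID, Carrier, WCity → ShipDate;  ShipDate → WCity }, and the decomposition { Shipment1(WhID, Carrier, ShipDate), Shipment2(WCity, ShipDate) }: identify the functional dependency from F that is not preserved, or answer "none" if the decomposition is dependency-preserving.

Carrier → ShipDate lies within Shipment1.
WCity → ShipDate lies within Shipment2.
WhID, Carrier, WCity → ShipDate: restricted closure across fragments reaches ShipDate.
ShipDate → WCity lies within Shipment2.
Every dependency is enforceable on the fragments, so the decomposition is dependency-preserving.

none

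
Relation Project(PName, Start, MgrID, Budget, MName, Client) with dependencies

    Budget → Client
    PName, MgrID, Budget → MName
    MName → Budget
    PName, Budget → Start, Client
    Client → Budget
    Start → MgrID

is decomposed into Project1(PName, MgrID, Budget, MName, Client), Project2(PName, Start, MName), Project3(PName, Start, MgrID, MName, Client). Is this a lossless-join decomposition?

Chase test. Columns are PName, Start, MgrID, Budget, MName, Client; row i has aⱼ where attribute j ∈ Projecti, else bᵢⱼ.
Initial tableau (one row per fragment):
  row 1: a1 b12 a3 a4 a5 a6
  row 2: a1 a2 b23 b24 a5 b26
  row 3: a1 a2 a3 b34 a5 a6
Rows 1 and 2 agree on MName; apply MName→Budget and equate their Budget entries.
Rows 1 and 3 agree on MName; apply MName→Budget and equate their Budget entries.
Rows 1 and 2 agree on PName, Budget; apply PName, Budget→Start, Client and equate their Start, Client entries.
Rows 1 and 2 agree on Start; apply Start→MgrID and equate their MgrID entries.
Row 1 is now all distinguished symbols — the join is lossless.

Yes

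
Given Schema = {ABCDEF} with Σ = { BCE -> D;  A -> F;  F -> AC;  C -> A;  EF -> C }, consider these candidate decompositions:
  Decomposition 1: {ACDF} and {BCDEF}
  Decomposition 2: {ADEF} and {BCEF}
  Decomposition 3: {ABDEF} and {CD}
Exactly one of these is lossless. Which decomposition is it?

Decomposition 1: common = {CDF}, closure = {ACDF} → lossless.
Decomposition 2: common = {EF}, closure = {ACEF} → lossy.
Decomposition 3: common = {D}, closure = {D} → lossy.

Decomposition 1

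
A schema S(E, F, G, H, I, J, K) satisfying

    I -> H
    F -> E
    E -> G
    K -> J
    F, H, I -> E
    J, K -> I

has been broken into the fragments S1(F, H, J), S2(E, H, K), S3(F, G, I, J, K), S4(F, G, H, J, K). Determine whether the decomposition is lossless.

Chase test. Columns are E, F, G, H, I, J, K; row i has aⱼ where attribute j ∈ Si, else bᵢⱼ.
Initial tableau (one row per fragment):
  row 1: b11 a2 b13 a4 b15 a6 b17
  row 2: a1 b22 b23 a4 b25 b26 a7
  row 3: b31 a2 a3 b34 a5 a6 a7
  row 4: b41 a2 a3 a4 b45 a6 a7
Rows 1 and 3 agree on F; apply F→E and equate their E entries.
Rows 1 and 4 agree on F; apply F→E and equate their E entries.
Rows 1 and 3 agree on E; apply E→G and equate their G entries.
Rows 2 and 3 agree on K; apply K→J and equate their J entries.
Rows 2 and 3 agree on J, K; apply J, K→I and equate their I entries.
Rows 2 and 4 agree on J, K; apply J, K→I and equate their I entries.
Rows 2 and 3 agree on I; apply I→H and equate their H entries.
No row becomes fully distinguished — the join is lossy.

No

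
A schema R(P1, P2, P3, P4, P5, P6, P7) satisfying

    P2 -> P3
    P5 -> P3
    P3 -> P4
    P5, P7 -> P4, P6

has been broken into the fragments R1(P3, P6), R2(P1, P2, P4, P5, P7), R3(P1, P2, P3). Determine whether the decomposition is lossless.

Chase test. Columns are P1, P2, P3, P4, P5, P6, P7; row i has aⱼ where attribute j ∈ Ri, else bᵢⱼ.
Initial tableau (one row per fragment):
  row 1: b11 b12 a3 b14 b15 a6 b17
  row 2: a1 a2 b23 a4 a5 b26 a7
  row 3: a1 a2 a3 b34 b35 b36 b37
Rows 2 and 3 agree on P2; apply P2→P3 and equate their P3 entries.
Rows 1 and 2 agree on P3; apply P3→P4 and equate their P4 entries.
Rows 1 and 3 agree on P3; apply P3→P4 and equate their P4 entries.
No row becomes fully distinguished — the join is lossy.

No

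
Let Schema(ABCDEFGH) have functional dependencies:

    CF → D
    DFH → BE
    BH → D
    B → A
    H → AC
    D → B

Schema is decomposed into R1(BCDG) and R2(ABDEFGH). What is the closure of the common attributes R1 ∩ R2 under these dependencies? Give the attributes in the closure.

ABDG

R1 ∩ R2 = {BDG}.
B → A applies, adding A
Closure: {ABDG}.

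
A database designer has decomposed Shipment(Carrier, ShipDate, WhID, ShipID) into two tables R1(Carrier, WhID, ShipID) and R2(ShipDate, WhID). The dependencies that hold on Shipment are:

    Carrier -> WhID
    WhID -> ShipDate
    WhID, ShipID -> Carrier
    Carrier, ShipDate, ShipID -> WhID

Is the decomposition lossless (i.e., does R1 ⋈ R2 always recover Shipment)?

Common attributes: R1 ∩ R2 = {WhID}.
Closure of {WhID}: WhID → ShipDate applies, adding ShipDate. So (WhID)⁺ = {ShipDate, WhID}.
This closure contains every attribute of R2, so R1 ∩ R2 → R2. The join is lossless.

Yes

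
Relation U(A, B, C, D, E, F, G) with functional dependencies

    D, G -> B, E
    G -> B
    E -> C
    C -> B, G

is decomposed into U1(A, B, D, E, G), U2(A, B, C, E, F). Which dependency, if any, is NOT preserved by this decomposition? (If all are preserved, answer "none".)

C -> B, G

Check C → B, G: no single fragment contains all of {B, C, G}, and the restricted closure of {C} across the fragments never reaches {B, G}.
D, G → B, E is preserved.
G → B is preserved.
E → C is preserved.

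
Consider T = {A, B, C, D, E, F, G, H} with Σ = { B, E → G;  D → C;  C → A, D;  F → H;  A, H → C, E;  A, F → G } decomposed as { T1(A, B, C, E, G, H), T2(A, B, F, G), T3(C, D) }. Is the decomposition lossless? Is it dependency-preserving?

lossy and not dependency-preserving

Lossless test (chase): Rows 1 and 3 agree on C; apply C→A, D and equate their A, D entries. No row becomes fully distinguished — the join is lossy.
Dependency preservation: the restricted closure of {F} across the fragments never reaches {H}, so F → H cannot be enforced without a join — not preserved.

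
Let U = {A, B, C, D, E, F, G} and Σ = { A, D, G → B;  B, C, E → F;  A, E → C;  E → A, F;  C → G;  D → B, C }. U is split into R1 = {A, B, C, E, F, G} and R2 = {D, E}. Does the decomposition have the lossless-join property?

No

Common attributes: R1 ∩ R2 = {E}.
Closure of {E}: E → A, F applies, adding A, F; A, E → C applies, adding C; C → G applies, adding G. So (E)⁺ = {A, C, E, F, G}.
The closure contains neither all of R1 = {A, B, C, E, F, G} nor all of R2 = {D, E}, so the common attributes are not a superkey of either fragment. The join is lossy.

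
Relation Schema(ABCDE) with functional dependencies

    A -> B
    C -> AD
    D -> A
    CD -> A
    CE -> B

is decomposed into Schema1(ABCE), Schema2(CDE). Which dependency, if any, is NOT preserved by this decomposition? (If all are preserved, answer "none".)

Check D → A: no single fragment contains all of {AD}, and the restricted closure of {D} across the fragments never reaches {A}.
A → B is preserved.
C → AD is preserved.
CD → A is preserved.
CE → B is preserved.

D -> A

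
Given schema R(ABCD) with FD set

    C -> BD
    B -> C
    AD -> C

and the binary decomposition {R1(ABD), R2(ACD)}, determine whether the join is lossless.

Common attributes: R1 ∩ R2 = {AD}.
Closure of {AD}: AD → C applies, adding C; C → BD applies, adding B. So (AD)⁺ = {ABCD}.
This closure contains every attribute of R1, so R1 ∩ R2 → R1. The join is lossless.

Yes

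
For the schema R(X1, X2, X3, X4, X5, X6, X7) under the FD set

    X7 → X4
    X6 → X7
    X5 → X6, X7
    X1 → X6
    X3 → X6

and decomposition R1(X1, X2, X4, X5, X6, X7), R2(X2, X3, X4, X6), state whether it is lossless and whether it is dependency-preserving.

lossy but dependency-preserving

Lossless test: (X2, X4, X6)⁺ = {X2, X4, X6, X7}, which is a superkey of neither fragment — lossy.
Dependency preservation: every FD's attributes lie within a single fragment, so each can be enforced locally — preserved.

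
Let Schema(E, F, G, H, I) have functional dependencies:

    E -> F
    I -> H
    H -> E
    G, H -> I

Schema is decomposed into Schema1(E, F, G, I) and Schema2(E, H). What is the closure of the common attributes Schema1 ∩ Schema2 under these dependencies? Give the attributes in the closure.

E, F

Schema1 ∩ Schema2 = {E}.
E → F applies, adding F
Closure: {E, F}.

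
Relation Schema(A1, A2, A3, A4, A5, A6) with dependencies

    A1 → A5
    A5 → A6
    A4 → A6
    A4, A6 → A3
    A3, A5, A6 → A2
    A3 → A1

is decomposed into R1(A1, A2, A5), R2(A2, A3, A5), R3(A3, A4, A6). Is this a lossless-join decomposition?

No

Chase test. Columns are A1, A2, A3, A4, A5, A6; row i has aⱼ where attribute j ∈ Ri, else bᵢⱼ.
Initial tableau (one row per fragment):
  row 1: a1 a2 b13 b14 a5 b16
  row 2: b21 a2 a3 b24 a5 b26
  row 3: b31 b32 a3 a4 b35 a6
Rows 1 and 2 agree on A5; apply A5→A6 and equate their A6 entries.
Rows 2 and 3 agree on A3; apply A3→A1 and equate their A1 entries.
Rows 2 and 3 agree on A1; apply A1→A5 and equate their A5 entries.
Rows 1 and 3 agree on A5; apply A5→A6 and equate their A6 entries.
Rows 2 and 3 agree on A3, A5, A6; apply A3, A5, A6→A2 and equate their A2 entries.
No row becomes fully distinguished — the join is lossy.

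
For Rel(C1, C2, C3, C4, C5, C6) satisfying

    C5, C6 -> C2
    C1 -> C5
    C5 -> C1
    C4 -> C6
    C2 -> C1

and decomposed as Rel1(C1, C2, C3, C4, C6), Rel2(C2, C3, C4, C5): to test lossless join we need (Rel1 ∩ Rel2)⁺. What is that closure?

Rel1 ∩ Rel2 = {C2, C3, C4}.
C4 → C6 applies, adding C6
C2 → C1 applies, adding C1
C1 → C5 applies, adding C5
Closure: {C1, C2, C3, C4, C5, C6}.

C1, C2, C3, C4, C5, C6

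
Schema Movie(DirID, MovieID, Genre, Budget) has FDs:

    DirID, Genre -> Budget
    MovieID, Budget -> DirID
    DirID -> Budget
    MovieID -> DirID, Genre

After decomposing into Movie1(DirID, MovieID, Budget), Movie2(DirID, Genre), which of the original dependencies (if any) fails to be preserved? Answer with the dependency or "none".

Check MovieID → DirID, Genre: no single fragment contains all of {DirID, MovieID, Genre}, and the restricted closure of {MovieID} across the fragments never reaches {DirID, Genre}.
DirID, Genre → Budget is preserved.
MovieID, Budget → DirID is preserved.
DirID → Budget is preserved.

MovieID -> DirID, Genre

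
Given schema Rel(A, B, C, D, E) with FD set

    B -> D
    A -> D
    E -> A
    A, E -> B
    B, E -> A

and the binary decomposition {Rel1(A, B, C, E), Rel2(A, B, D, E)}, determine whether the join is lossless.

Yes

Common attributes: Rel1 ∩ Rel2 = {A, B, E}.
Closure of {A, B, E}: B → D applies, adding D. So (A, B, E)⁺ = {A, B, D, E}.
This closure contains every attribute of Rel2, so Rel1 ∩ Rel2 → Rel2. The join is lossless.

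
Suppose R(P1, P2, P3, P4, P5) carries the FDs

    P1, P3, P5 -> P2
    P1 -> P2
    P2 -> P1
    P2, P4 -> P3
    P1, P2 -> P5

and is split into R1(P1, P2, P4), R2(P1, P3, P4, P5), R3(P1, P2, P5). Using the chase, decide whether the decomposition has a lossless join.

Chase test. Columns are P1, P2, P3, P4, P5; row i has aⱼ where attribute j ∈ Ri, else bᵢⱼ.
Initial tableau (one row per fragment):
  row 1: a1 a2 b13 a4 b15
  row 2: a1 b22 a3 a4 a5
  row 3: a1 a2 b33 b34 a5
Rows 1 and 2 agree on P1; apply P1→P2 and equate their P2 entries.
Rows 1 and 2 agree on P2, P4; apply P2, P4→P3 and equate their P3 entries.
Rows 1 and 2 agree on P1, P2; apply P1, P2→P5 and equate their P5 entries.
Row 1 is now all distinguished symbols — the join is lossless.

Yes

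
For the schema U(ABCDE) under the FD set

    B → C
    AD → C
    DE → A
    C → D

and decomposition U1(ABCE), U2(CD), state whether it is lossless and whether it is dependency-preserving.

Lossless test: (C)⁺ = {CD}, which contains all of one fragment — lossless.
Dependency preservation: the restricted closure of {AD} across the fragments never reaches {C}, so AD → C cannot be enforced without a join — not preserved.

lossless but not dependency-preserving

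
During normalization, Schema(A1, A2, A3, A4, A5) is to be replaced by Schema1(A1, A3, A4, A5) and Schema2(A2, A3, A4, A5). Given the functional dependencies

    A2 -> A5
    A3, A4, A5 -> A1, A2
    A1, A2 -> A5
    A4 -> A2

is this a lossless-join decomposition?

Common attributes: Schema1 ∩ Schema2 = {A3, A4, A5}.
Closure of {A3, A4, A5}: A3, A4, A5 → A1, A2 applies, adding A1, A2. So (A3, A4, A5)⁺ = {A1, A2, A3, A4, A5}.
This closure contains every attribute of Schema1, so Schema1 ∩ Schema2 → Schema1. The join is lossless.

Yes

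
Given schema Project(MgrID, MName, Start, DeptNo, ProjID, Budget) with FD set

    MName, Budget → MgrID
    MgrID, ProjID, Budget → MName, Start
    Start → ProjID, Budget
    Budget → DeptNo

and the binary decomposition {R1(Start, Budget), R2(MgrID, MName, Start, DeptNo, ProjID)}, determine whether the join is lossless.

Yes

Common attributes: R1 ∩ R2 = {Start}.
Closure of {Start}: Start → ProjID, Budget applies, adding ProjID, Budget; Budget → DeptNo applies, adding DeptNo. So (Start)⁺ = {Start, DeptNo, ProjID, Budget}.
This closure contains every attribute of R1, so R1 ∩ R2 → R1. The join is lossless.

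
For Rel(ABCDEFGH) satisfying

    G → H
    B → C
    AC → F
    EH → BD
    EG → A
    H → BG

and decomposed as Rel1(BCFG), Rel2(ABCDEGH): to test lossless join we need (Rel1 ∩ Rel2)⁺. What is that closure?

BCGH

Rel1 ∩ Rel2 = {BCG}.
G → H applies, adding H
Closure: {BCGH}.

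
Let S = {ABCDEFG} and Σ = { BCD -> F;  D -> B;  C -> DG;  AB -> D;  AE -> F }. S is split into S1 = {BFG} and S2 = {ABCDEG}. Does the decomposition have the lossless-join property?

No

Common attributes: S1 ∩ S2 = {BG}.
No dependency enlarges {BG}, so (BG)⁺ = {BG}.
The closure contains neither all of S1 = {BFG} nor all of S2 = {ABCDEG}, so the common attributes are not a superkey of either fragment. The join is lossy.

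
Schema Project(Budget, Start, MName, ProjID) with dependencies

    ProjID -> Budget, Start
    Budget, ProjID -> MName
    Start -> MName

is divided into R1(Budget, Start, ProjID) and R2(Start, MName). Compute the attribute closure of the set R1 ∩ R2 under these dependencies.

Start, MName

R1 ∩ R2 = {Start}.
Start → MName applies, adding MName
Closure: {Start, MName}.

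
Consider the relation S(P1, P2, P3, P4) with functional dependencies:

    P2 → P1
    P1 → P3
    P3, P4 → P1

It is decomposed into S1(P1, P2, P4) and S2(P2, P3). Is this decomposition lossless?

Common attributes: S1 ∩ S2 = {P2}.
Closure of {P2}: P2 → P1 applies, adding P1; P1 → P3 applies, adding P3. So (P2)⁺ = {P1, P2, P3}.
This closure contains every attribute of S2, so S1 ∩ S2 → S2. The join is lossless.

Yes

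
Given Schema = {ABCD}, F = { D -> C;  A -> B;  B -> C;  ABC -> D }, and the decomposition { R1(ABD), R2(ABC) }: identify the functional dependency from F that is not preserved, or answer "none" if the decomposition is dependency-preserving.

Check D → C: no single fragment contains all of {CD}, and the restricted closure of {D} across the fragments never reaches {C}.
A → B is preserved.
B → C is preserved.
ABC → D is preserved.

D -> C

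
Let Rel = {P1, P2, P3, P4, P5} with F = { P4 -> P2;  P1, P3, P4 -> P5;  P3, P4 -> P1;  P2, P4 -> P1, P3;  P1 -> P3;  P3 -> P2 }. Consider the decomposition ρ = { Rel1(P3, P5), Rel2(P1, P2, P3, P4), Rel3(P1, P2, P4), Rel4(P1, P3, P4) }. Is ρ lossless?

No

Chase test. Columns are P1, P2, P3, P4, P5; row i has aⱼ where attribute j ∈ Reli, else bᵢⱼ.
Initial tableau (one row per fragment):
  row 1: b11 b12 a3 b14 a5
  row 2: a1 a2 a3 a4 b25
  row 3: a1 a2 b33 a4 b35
  row 4: a1 b42 a3 a4 b45
Rows 2 and 4 agree on P4; apply P4→P2 and equate their P2 entries.
Rows 2 and 4 agree on P1, P3, P4; apply P1, P3, P4→P5 and equate their P5 entries.
Rows 2 and 3 agree on P2, P4; apply P2, P4→P1, P3 and equate their P1, P3 entries.
Rows 1 and 2 agree on P3; apply P3→P2 and equate their P2 entries.
Rows 2 and 3 agree on P1, P3, P4; apply P1, P3, P4→P5 and equate their P5 entries.
No row becomes fully distinguished — the join is lossy.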